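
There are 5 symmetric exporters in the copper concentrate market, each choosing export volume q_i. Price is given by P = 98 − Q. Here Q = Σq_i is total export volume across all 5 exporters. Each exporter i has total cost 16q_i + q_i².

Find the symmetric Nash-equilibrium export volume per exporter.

10.25

A representative exporter's profit is π_i = q_i(98 − Q) − 16q_i − q_i², with Q = q_i + Σ_{j≠i} q_j.
First-order condition: 82 − 4q_i − Σ_{j≠i} q_j = 0.
Imposing symmetry (q_j = q for all j) turns Σ_{j≠i} q_j into 4q, so 82 = 8q and q = 10.25.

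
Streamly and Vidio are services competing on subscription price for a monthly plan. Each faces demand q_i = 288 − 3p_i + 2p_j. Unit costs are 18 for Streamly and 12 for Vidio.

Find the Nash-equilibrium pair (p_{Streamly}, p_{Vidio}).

Streamly's profit: π = (p_{Streamly} − 18)(288 − 3p_{Streamly} + 2p_{Vidio}).
∂π/∂p_{Streamly} = 342 − 6p_{Streamly} + 2p_{Vidio} = 0 ⇒ p_{Streamly} = 57 + (1/3)p_{Vidio}.
Similarly p_{Vidio} = 54 + (1/3)p_{Streamly}.
Solving the two reaction functions simultaneously: (1 − (1/3)(1/3))p_{Streamly} = 57 + (1/3)·54, so (8/9)p_{Streamly} = 75 and p_{Streamly} = 84.375.
Then p_{Vidio} = 54 + (1/3)·84.375 = 82.125.

84.375, 82.125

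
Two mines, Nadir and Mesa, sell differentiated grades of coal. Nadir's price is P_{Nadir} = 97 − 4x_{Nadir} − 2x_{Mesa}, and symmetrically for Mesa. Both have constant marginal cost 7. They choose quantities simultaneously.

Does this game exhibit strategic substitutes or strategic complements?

strategic substitutes

Mine Nadir's profit: π = x_{Nadir}(97 − 4x_{Nadir} − 2x_{Mesa}) − 7x_{Nadir}.
∂π/∂x_{Nadir} = 90 − 8x_{Nadir} − 2x_{Mesa} = 0 ⇒ x_{Nadir} = 11.25 − 0.25x_{Mesa}.
The best-response slope dx_{Nadir}/dx_{Mesa} = −0.25 < 0: the reaction function is downward-sloping, so the choices are strategic substitutes.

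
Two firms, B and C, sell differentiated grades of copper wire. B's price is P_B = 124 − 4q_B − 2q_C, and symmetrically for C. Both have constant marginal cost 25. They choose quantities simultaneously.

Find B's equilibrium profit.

392.04

Firm B's profit: π = q_B(124 − 4q_B − 2q_C) − 25q_B.
∂π/∂q_B = 99 − 8q_B − 2q_C = 0 ⇒ q_B = 12.375 − 0.25q_C.
The game is symmetric, so in equilibrium q_C = q_B: the reaction function gives 1.25q_B = 12.375, hence q_B = 9.9.
P_B = 124 − 4·9.9 − 2·9.9 = 64.6.
Profit = (64.6 − 25)·9.9 = 392.04.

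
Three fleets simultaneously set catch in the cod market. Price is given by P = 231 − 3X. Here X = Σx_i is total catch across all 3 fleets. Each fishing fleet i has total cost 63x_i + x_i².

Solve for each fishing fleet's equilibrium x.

A representative fishing fleet's profit is π_i = x_i(231 − 3X) − 63x_i − x_i², with X = x_i + Σ_{j≠i} x_j.
First-order condition: 168 − 8x_i − 3Σ_{j≠i} x_j = 0.
With identical fishing fleets, set every x_j = x: then 168 − 8x − 6x = 0, i.e. x = 168/14 = 12.

12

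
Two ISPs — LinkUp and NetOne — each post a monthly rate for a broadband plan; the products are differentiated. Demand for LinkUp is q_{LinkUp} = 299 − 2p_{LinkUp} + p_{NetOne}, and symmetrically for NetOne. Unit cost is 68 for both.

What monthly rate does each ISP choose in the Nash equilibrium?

LinkUp's profit: π = (p_{LinkUp} − 68)(299 − 2p_{LinkUp} + p_{NetOne}).
∂π/∂p_{LinkUp} = 435 − 4p_{LinkUp} + p_{NetOne} = 0 ⇒ p_{LinkUp} = 108.75 + 0.25p_{NetOne}.
The game is symmetric, so in equilibrium p_{NetOne} = p_{LinkUp}: the reaction function gives 0.75p_{LinkUp} = 108.75, hence p_{LinkUp} = 145.

145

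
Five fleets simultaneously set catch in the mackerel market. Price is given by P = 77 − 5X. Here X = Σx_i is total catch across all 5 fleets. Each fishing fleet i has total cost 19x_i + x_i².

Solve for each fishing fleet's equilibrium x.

A representative fishing fleet's profit is π_i = x_i(77 − 5X) − 19x_i − x_i², with X = x_i + Σ_{j≠i} x_j.
First-order condition: 58 − 12x_i − 5Σ_{j≠i} x_j = 0.
Imposing symmetry (x_j = x for all j) turns Σ_{j≠i} x_j into 4x, so 58 = 32x and x = 1.8125.

1.8125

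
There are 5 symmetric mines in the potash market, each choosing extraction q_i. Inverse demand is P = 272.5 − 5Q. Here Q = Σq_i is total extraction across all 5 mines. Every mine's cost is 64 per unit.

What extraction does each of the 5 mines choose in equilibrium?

A representative mine's profit is π_i = q_i(272.5 − 5Q) − 64q_i, with Q = q_i + Σ_{j≠i} q_j.
First-order condition: 208.5 − 10q_i − 5Σ_{j≠i} q_j = 0.
Imposing symmetry (q_j = q for all j) turns Σ_{j≠i} q_j into 4q, so 208.5 = 30q and q = 6.95.

6.95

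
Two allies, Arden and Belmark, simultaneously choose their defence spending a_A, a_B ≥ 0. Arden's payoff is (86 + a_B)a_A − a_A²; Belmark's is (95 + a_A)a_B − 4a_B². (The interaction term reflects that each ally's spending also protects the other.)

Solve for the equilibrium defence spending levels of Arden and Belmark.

Expanding Arden's payoff: 86a_A + a_Ba_A − a_A².
∂π/∂a_A = 86 + a_B − 2a_A = 0, so a_A = 43 + 0.5a_B.
Likewise for Belmark: a_B = 11.875 + 0.125a_A.
Solving the two reaction functions simultaneously: (1 − (0.5)(0.125))a_A = 43 + 0.5·11.875, so 0.9375a_A = 48.9375 and a_A = 52.2.
Then a_B = 11.875 + 0.125·52.2 = 18.4.

52.2, 18.4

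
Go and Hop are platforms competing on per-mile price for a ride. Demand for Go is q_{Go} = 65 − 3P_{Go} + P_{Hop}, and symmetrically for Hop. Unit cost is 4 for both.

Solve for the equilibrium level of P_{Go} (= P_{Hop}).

15.4

Go's profit: π = (P_{Go} − 4)(65 − 3P_{Go} + P_{Hop}).
∂π/∂P_{Go} = 77 − 6P_{Go} + P_{Hop} = 0 ⇒ P_{Go} = 77/6 + (1/6)P_{Hop}.
Setting P_{Go} = P_{Hop} in the reaction function: P_{Go} = 77/6 + (1/6)P_{Go}, so P_{Go} = (77/6) / (5/6) = 15.4.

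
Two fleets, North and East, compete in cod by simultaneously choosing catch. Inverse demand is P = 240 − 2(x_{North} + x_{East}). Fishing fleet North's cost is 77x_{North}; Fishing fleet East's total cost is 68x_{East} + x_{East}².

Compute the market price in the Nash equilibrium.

Fishing fleet North's profit: π = x_{North}(240 − 2(x_{North} + x_{East})) − 77x_{North}.
∂π/∂x_{North} = 163 − 4x_{North} − 2x_{East} = 0, so x_{North} = 40.75 − 0.5x_{East}.
For East: ∂π/∂x_{East} = 172 − 6x_{East} − 2x_{North} = 0 ⇒ x_{East} = 86/3 − (1/3)x_{North}.
Substituting the second reaction function into the first: x_{North} = 40.75 − 0.5(86/3 − (1/3)x_{North}), which gives (5/6)x_{North} = 317/12 ⇒ x_{North} = 31.7.
Then x_{East} = 86/3 − (1/3)·31.7 = 18.1.
Equilibrium price: P = 240 − 2·49.8 = 140.4.

140.4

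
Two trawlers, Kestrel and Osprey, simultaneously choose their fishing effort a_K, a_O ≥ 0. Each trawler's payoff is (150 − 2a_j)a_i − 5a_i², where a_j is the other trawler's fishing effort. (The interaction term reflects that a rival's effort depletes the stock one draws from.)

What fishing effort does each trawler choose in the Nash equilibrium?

12.5

Kestrel's payoff is (150 − 2a_O)a_K − 5a_K².
∂π/∂a_K = 150 − 2a_O − 10a_K = 0, so a_K = 15 − 0.2a_O.
Setting a_K = a_O in the reaction function: a_K = 15 − 0.2a_K, so a_K = 15 / 1.2 = 12.5.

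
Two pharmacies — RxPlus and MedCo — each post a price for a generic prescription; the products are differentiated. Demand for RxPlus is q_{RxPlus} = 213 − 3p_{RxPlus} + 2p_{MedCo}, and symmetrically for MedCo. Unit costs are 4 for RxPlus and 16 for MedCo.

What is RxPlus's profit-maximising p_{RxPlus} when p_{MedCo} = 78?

RxPlus's profit: π = (p_{RxPlus} − 4)(213 − 3p_{RxPlus} + 2p_{MedCo}).
∂π/∂p_{RxPlus} = 225 − 6p_{RxPlus} + 2p_{MedCo} = 0 ⇒ p_{RxPlus} = 37.5 + (1/3)p_{MedCo}.
At p_{MedCo} = 78: p_{RxPlus} = 37.5 + (1/3)·78 = 63.5.

63.5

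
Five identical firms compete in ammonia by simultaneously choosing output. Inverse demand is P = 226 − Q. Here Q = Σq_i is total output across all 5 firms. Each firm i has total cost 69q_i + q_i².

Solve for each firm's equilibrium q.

19.625

A representative firm's profit is π_i = q_i(226 − Q) − 69q_i − q_i², with Q = q_i + Σ_{j≠i} q_j.
First-order condition: 157 − 4q_i − Σ_{j≠i} q_j = 0.
In a symmetric equilibrium every firm chooses the same q, so Σ_{j≠i} q_j = 4q. The condition becomes 157 − 8q = 0, giving q = 157/8 = 19.625.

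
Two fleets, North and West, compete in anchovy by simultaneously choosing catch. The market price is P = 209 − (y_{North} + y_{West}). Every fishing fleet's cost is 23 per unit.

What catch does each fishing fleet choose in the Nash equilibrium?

Fishing fleet North's profit: π = y_{North}(209 − (y_{North} + y_{West})) − 23y_{North}.
∂π/∂y_{North} = 186 − 2y_{North} − y_{West} = 0, so y_{North} = 93 − 0.5y_{West}.
The game is symmetric, so in equilibrium y_{West} = y_{North}: the reaction function gives 1.5y_{North} = 93, hence y_{North} = 62.

62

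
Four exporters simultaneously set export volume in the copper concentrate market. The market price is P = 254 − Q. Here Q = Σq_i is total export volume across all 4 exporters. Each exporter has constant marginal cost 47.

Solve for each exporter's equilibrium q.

41.4

A representative exporter's profit is π_i = q_i(254 − Q) − 47q_i, with Q = q_i + Σ_{j≠i} q_j.
First-order condition: 207 − 2q_i − Σ_{j≠i} q_j = 0.
In a symmetric equilibrium every exporter chooses the same q, so Σ_{j≠i} q_j = 3q. The condition becomes 207 − 5q = 0, giving q = 207/5 = 41.4.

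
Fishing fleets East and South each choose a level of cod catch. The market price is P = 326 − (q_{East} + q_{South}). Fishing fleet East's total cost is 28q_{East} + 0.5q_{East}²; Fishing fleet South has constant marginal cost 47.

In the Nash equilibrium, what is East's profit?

Fishing fleet East's profit: π = q_{East}(326 − (q_{East} + q_{South})) − 28q_{East} − 0.5q_{East}².
∂π/∂q_{East} = 298 − 3q_{East} − q_{South} = 0, so q_{East} = 298/3 − (1/3)q_{South}.
For South: ∂π/∂q_{South} = 279 − 2q_{South} − q_{East} = 0 ⇒ q_{South} = 139.5 − 0.5q_{East}.
Plugging q_{South} into East's best response: q_{East} = 298/3 − (1/3)(139.5 − 0.5q_{East}) ⇒ (5/6)q_{East} = 317/6, so q_{East} = 63.4.
Then q_{South} = 139.5 − 0.5·63.4 = 107.8.
Price P = 326 − 171.2 = 154.8.
East's profit: (154.8 − 28)·63.4 − 0.5(63.4)² = 6029.34.

6029.34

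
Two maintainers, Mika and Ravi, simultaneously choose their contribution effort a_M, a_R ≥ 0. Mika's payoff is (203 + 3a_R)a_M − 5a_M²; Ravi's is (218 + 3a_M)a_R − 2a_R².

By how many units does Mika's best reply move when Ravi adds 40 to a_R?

12

Expanding Mika's payoff: 203a_M + 3a_Ra_M − 5a_M².
∂π/∂a_M = 203 + 3a_R − 10a_M = 0, so a_M = 20.3 + 0.3a_R.
The reaction-function slope is 0.3, so a 40-unit rise in a_R moves a_M by 0.3 × 40 = 12. Mika's best response rises — the actions are strategic complements.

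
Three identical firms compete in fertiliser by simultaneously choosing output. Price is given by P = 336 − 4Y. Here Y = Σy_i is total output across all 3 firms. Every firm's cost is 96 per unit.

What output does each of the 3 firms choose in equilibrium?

A representative firm's profit is π_i = y_i(336 − 4Y) − 96y_i, with Y = y_i + Σ_{j≠i} y_j.
First-order condition: 240 − 8y_i − 4Σ_{j≠i} y_j = 0.
Imposing symmetry (y_j = y for all j) turns Σ_{j≠i} y_j into 2y, so 240 = 16y and y = 15.

15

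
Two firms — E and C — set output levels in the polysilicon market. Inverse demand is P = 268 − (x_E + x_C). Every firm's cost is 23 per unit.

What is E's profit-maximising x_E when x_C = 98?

Firm E's profit: π = x_E(268 − (x_E + x_C)) − 23x_E.
∂π/∂x_E = 245 − 2x_E − x_C = 0, so x_E = 122.5 − 0.5x_C.
At x_C = 98: x_E = 122.5 − 0.5·98 = 73.5.

73.5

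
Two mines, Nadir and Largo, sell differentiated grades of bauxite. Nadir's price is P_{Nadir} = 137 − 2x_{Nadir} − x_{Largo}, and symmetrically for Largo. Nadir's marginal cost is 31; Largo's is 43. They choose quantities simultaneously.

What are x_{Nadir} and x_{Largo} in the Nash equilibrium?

22, 18

Mine Nadir's profit: π = x_{Nadir}(137 − 2x_{Nadir} − x_{Largo}) − 31x_{Nadir}.
∂π/∂x_{Nadir} = 106 − 4x_{Nadir} − x_{Largo} = 0 ⇒ x_{Nadir} = 26.5 − 0.25x_{Largo}.
Similarly x_{Largo} = 23.5 − 0.25x_{Nadir}.
Substituting the second reaction function into the first: x_{Nadir} = 26.5 − 0.25(23.5 − 0.25x_{Nadir}), which gives 0.9375x_{Nadir} = 20.625 ⇒ x_{Nadir} = 22.
Then x_{Largo} = 23.5 − 0.25·22 = 18.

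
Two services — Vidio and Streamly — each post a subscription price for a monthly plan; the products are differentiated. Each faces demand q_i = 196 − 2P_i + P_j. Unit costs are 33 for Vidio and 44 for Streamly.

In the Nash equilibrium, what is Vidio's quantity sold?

Vidio's profit: π = (P_{Vidio} − 33)(196 − 2P_{Vidio} + P_{Streamly}).
∂π/∂P_{Vidio} = 262 − 4P_{Vidio} + P_{Streamly} = 0 ⇒ P_{Vidio} = 65.5 + 0.25P_{Streamly}.
Similarly P_{Streamly} = 71 + 0.25P_{Vidio}.
Solving the two reaction functions simultaneously: (1 − (0.25)(0.25))P_{Vidio} = 65.5 + 0.25·71, so 0.9375P_{Vidio} = 83.25 and P_{Vidio} = 88.8.
Then P_{Streamly} = 71 + 0.25·88.8 = 93.2.
q_{Vidio} = 196 − 2·88.8 + 93.2 = 111.6.

111.6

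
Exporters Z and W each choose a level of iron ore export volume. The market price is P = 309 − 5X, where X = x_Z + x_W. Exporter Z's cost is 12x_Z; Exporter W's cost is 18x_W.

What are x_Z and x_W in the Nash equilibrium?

20.2, 19

Exporter Z's profit: π = x_Z(309 − 5(x_Z + x_W)) − 12x_Z.
∂π/∂x_Z = 297 − 10x_Z − 5x_W = 0, so x_Z = 29.7 − 0.5x_W.
By the same steps for W: x_W = 29.1 − 0.5x_Z.
Solving the two reaction functions simultaneously: (1 − (−0.5)(−0.5))x_Z = 29.7 − 0.5·29.1, so 0.75x_Z = 15.15 and x_Z = 20.2.
Then x_W = 29.1 − 0.5·20.2 = 19.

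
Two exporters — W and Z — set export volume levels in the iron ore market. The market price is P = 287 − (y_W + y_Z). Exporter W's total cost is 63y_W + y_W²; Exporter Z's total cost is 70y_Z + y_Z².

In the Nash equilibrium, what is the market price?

Exporter W's profit: π = y_W(287 − (y_W + y_Z)) − 63y_W − y_W².
∂π/∂y_W = 224 − 4y_W − y_Z = 0, so y_W = 56 − 0.25y_Z.
By the same steps for Z: y_Z = 54.25 − 0.25y_W.
Solving the two reaction functions simultaneously: (1 − (−0.25)(−0.25))y_W = 56 − 0.25·54.25, so 0.9375y_W = 42.4375 and y_W = 679/15.
Then y_Z = 54.25 − 0.25·(679/15) = 644/15.
Equilibrium price: P = 287 − 88.2 = 198.8.

198.8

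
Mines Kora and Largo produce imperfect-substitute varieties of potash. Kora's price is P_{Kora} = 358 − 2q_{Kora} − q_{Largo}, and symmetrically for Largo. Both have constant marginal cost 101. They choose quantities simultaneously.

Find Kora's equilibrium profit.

5283.92

Mine Kora's profit: π = q_{Kora}(358 − 2q_{Kora} − q_{Largo}) − 101q_{Kora}.
∂π/∂q_{Kora} = 257 − 4q_{Kora} − q_{Largo} = 0 ⇒ q_{Kora} = 64.25 − 0.25q_{Largo}.
The game is symmetric, so in equilibrium q_{Largo} = q_{Kora}: the reaction function gives 1.25q_{Kora} = 64.25, hence q_{Kora} = 51.4.
P_{Kora} = 358 − 2·51.4 − 51.4 = 203.8.
Profit = (203.8 − 101)·51.4 = 5283.92.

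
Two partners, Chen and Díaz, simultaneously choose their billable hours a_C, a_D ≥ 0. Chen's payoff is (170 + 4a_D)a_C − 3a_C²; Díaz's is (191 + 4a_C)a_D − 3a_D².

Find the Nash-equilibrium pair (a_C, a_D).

89.2, 91.3

Expanding Chen's payoff: 170a_C + 4a_Da_C − 3a_C².
∂π/∂a_C = 170 + 4a_D − 6a_C = 0, so a_C = 85/3 + (2/3)a_D.
Likewise for Díaz: a_D = 191/6 + (2/3)a_C.
Substituting the second reaction function into the first: a_C = 85/3 + (2/3)(191/6 + (2/3)a_C), which gives (5/9)a_C = 446/9 ⇒ a_C = 89.2.
Then a_D = 191/6 + (2/3)·89.2 = 91.3.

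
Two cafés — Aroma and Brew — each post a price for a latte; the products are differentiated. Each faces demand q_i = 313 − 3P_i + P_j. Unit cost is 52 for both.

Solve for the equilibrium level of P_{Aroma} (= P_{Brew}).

Aroma's profit: π = (P_{Aroma} − 52)(313 − 3P_{Aroma} + P_{Brew}).
∂π/∂P_{Aroma} = 469 − 6P_{Aroma} + P_{Brew} = 0 ⇒ P_{Aroma} = 469/6 + (1/6)P_{Brew}.
Setting P_{Aroma} = P_{Brew} in the reaction function: P_{Aroma} = 469/6 + (1/6)P_{Aroma}, so P_{Aroma} = (469/6) / (5/6) = 93.8.

93.8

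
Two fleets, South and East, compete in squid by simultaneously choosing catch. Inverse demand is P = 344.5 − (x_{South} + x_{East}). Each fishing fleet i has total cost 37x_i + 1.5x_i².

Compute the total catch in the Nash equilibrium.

Fishing fleet South's profit: π = x_{South}(344.5 − (x_{South} + x_{East})) − 37x_{South} − 1.5x_{South}².
∂π/∂x_{South} = 307.5 − 5x_{South} − x_{East} = 0, so x_{South} = 61.5 − 0.2x_{East}.
By symmetry x_{East} = x_{South}; substituting into the reaction function, 1.2x_{South} = 61.5 and x_{South} = 51.25.
Total catch: 51.25 + 51.25 = 102.5.

102.5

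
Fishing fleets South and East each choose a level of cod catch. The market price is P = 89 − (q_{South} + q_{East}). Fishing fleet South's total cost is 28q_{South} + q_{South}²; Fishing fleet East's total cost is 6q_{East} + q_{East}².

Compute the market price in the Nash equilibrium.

60.2

Fishing fleet South's profit: π = q_{South}(89 − (q_{South} + q_{East})) − 28q_{South} − q_{South}².
∂π/∂q_{South} = 61 − 4q_{South} − q_{East} = 0, so q_{South} = 15.25 − 0.25q_{East}.
By the same steps for East: q_{East} = 20.75 − 0.25q_{South}.
Solving the two reaction functions simultaneously: (1 − (−0.25)(−0.25))q_{South} = 15.25 − 0.25·20.75, so 0.9375q_{South} = 10.0625 and q_{South} = 161/15.
Then q_{East} = 20.75 − 0.25·(161/15) = 271/15.
Equilibrium price: P = 89 − 28.8 = 60.2.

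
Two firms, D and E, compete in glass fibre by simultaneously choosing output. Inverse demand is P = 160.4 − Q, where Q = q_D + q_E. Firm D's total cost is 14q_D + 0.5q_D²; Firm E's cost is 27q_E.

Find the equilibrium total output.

Firm D's profit: π = q_D(160.4 − (q_D + q_E)) − 14q_D − 0.5q_D².
∂π/∂q_D = 146.4 − 3q_D − q_E = 0, so q_D = 48.8 − (1/3)q_E.
For E: ∂π/∂q_E = 133.4 − 2q_E − q_D = 0 ⇒ q_E = 66.7 − 0.5q_D.
Substituting the second reaction function into the first: q_D = 48.8 − (1/3)(66.7 − 0.5q_D), which gives (5/6)q_D = 797/30 ⇒ q_D = 31.88.
Then q_E = 66.7 − 0.5·31.88 = 50.76.
Total output: 31.88 + 50.76 = 82.64.

82.64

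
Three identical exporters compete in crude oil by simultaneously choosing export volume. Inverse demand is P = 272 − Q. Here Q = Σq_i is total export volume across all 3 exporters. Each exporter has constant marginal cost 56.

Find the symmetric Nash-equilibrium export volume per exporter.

A representative exporter's profit is π_i = q_i(272 − Q) − 56q_i, with Q = q_i + Σ_{j≠i} q_j.
First-order condition: 216 − 2q_i − Σ_{j≠i} q_j = 0.
With identical exporters, set every q_j = q: then 216 − 2q − 2q = 0, i.e. q = 216/4 = 54.

54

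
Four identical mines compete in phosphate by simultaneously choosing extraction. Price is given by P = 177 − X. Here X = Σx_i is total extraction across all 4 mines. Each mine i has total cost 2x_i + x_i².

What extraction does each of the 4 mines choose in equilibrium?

A representative mine's profit is π_i = x_i(177 − X) − 2x_i − x_i², with X = x_i + Σ_{j≠i} x_j.
First-order condition: 175 − 4x_i − Σ_{j≠i} x_j = 0.
Imposing symmetry (x_j = x for all j) turns Σ_{j≠i} x_j into 3x, so 175 = 7x and x = 25.

25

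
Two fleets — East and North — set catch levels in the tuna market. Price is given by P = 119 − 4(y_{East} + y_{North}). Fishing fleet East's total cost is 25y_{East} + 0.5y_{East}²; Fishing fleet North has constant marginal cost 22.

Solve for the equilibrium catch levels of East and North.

Fishing fleet East's profit: π = y_{East}(119 − 4(y_{East} + y_{North})) − 25y_{East} − 0.5y_{East}².
∂π/∂y_{East} = 94 − 9y_{East} − 4y_{North} = 0, so y_{East} = 94/9 − (4/9)y_{North}.
For North: ∂π/∂y_{North} = 97 − 8y_{North} − 4y_{East} = 0 ⇒ y_{North} = 12.125 − 0.5y_{East}.
Solving the two reaction functions simultaneously: (1 − (−4/9)(−0.5))y_{East} = 94/9 − (4/9)·12.125, so (7/9)y_{East} = 91/18 and y_{East} = 6.5.
Then y_{North} = 12.125 − 0.5·6.5 = 8.875.

6.5, 8.875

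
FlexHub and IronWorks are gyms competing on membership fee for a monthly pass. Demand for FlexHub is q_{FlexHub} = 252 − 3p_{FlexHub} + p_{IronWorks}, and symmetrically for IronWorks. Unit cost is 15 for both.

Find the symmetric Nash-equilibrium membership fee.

59.4

FlexHub's profit: π = (p_{FlexHub} − 15)(252 − 3p_{FlexHub} + p_{IronWorks}).
∂π/∂p_{FlexHub} = 297 − 6p_{FlexHub} + p_{IronWorks} = 0 ⇒ p_{FlexHub} = 49.5 + (1/6)p_{IronWorks}.
By symmetry p_{IronWorks} = p_{FlexHub}; substituting into the reaction function, (5/6)p_{FlexHub} = 49.5 and p_{FlexHub} = 59.4.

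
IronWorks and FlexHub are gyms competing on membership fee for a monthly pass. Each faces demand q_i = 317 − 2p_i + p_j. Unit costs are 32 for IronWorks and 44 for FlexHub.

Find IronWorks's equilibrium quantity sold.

IronWorks's profit: π = (p_{IronWorks} − 32)(317 − 2p_{IronWorks} + p_{FlexHub}).
∂π/∂p_{IronWorks} = 381 − 4p_{IronWorks} + p_{FlexHub} = 0 ⇒ p_{IronWorks} = 95.25 + 0.25p_{FlexHub}.
Similarly p_{FlexHub} = 101.25 + 0.25p_{IronWorks}.
Plugging p_{FlexHub} into IronWorks's best response: p_{IronWorks} = 95.25 + 0.25(101.25 + 0.25p_{IronWorks}) ⇒ 0.9375p_{IronWorks} = 120.5625, so p_{IronWorks} = 128.6.
Then p_{FlexHub} = 101.25 + 0.25·128.6 = 133.4.
q_{IronWorks} = 317 − 2·128.6 + 133.4 = 193.2.

193.2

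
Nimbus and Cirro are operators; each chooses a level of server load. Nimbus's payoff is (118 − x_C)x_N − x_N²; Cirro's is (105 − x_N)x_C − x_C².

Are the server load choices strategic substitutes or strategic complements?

Expanding Nimbus's payoff: 118x_N − x_Cx_N − x_N².
∂π/∂x_N = 118 − x_C − 2x_N = 0, so x_N = 59 − 0.5x_C.
The best-response slope dx_N/dx_C = −0.5 < 0: the reaction function is downward-sloping, so the choices are strategic substitutes.

strategic substitutes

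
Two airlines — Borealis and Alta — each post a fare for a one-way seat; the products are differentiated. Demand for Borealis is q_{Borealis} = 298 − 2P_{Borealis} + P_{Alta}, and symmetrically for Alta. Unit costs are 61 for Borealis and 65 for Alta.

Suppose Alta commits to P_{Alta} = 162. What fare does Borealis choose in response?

145.5

Borealis's profit: π = (P_{Borealis} − 61)(298 − 2P_{Borealis} + P_{Alta}).
∂π/∂P_{Borealis} = 420 − 4P_{Borealis} + P_{Alta} = 0 ⇒ P_{Borealis} = 105 + 0.25P_{Alta}.
At P_{Alta} = 162: P_{Borealis} = 105 + 0.25·162 = 145.5.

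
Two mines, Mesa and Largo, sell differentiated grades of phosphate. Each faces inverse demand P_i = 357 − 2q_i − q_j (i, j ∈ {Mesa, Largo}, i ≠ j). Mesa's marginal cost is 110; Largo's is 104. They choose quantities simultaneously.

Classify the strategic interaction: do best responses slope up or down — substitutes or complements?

Mine Mesa's profit: π = q_{Mesa}(357 − 2q_{Mesa} − q_{Largo}) − 110q_{Mesa}.
∂π/∂q_{Mesa} = 247 − 4q_{Mesa} − q_{Largo} = 0 ⇒ q_{Mesa} = 61.75 − 0.25q_{Largo}.
The best-response slope dq_{Mesa}/dq_{Largo} = −0.25 < 0: the reaction function is downward-sloping, so the choices are strategic substitutes.

strategic substitutes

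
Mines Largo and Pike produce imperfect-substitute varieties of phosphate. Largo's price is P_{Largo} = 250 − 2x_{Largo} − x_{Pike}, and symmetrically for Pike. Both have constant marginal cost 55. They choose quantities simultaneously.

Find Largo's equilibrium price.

Mine Largo's profit: π = x_{Largo}(250 − 2x_{Largo} − x_{Pike}) − 55x_{Largo}.
∂π/∂x_{Largo} = 195 − 4x_{Largo} − x_{Pike} = 0 ⇒ x_{Largo} = 48.75 − 0.25x_{Pike}.
By symmetry x_{Pike} = x_{Largo}; substituting into the reaction function, 1.25x_{Largo} = 48.75 and x_{Largo} = 39.
P_{Largo} = 250 − 2·39 − 39 = 133.

133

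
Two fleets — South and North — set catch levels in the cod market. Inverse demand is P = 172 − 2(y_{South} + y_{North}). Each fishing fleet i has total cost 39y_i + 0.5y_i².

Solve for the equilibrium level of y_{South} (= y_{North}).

19

Fishing fleet South's profit: π = y_{South}(172 − 2(y_{South} + y_{North})) − 39y_{South} − 0.5y_{South}².
∂π/∂y_{South} = 133 − 5y_{South} − 2y_{North} = 0, so y_{South} = 26.6 − 0.4y_{North}.
By symmetry y_{North} = y_{South}; substituting into the reaction function, 1.4y_{South} = 26.6 and y_{South} = 19.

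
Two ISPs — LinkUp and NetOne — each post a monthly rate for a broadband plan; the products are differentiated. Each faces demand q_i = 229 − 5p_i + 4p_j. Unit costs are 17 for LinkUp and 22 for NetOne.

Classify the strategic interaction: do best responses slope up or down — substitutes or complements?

strategic complements

LinkUp's profit: π = (p_{LinkUp} − 17)(229 − 5p_{LinkUp} + 4p_{NetOne}).
∂π/∂p_{LinkUp} = 314 − 10p_{LinkUp} + 4p_{NetOne} = 0 ⇒ p_{LinkUp} = 31.4 + 0.4p_{NetOne}.
The best-response slope dp_{LinkUp}/dp_{NetOne} = 0.4 > 0: the reaction function is upward-sloping, so the choices are strategic complements.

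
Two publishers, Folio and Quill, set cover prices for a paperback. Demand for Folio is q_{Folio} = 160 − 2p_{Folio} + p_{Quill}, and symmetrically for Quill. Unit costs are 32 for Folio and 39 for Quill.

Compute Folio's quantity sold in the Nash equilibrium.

Folio's profit: π = (p_{Folio} − 32)(160 − 2p_{Folio} + p_{Quill}).
∂π/∂p_{Folio} = 224 − 4p_{Folio} + p_{Quill} = 0 ⇒ p_{Folio} = 56 + 0.25p_{Quill}.
Similarly p_{Quill} = 59.5 + 0.25p_{Folio}.
Solving the two reaction functions simultaneously: (1 − (0.25)(0.25))p_{Folio} = 56 + 0.25·59.5, so 0.9375p_{Folio} = 70.875 and p_{Folio} = 75.6.
Then p_{Quill} = 59.5 + 0.25·75.6 = 78.4.
q_{Folio} = 160 − 2·75.6 + 78.4 = 87.2.

87.2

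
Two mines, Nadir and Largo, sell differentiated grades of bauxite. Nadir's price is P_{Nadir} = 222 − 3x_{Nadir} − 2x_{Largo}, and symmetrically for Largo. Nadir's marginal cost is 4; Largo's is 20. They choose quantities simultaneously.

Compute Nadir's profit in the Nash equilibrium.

2394.1875

Mine Nadir's profit: π = x_{Nadir}(222 − 3x_{Nadir} − 2x_{Largo}) − 4x_{Nadir}.
∂π/∂x_{Nadir} = 218 − 6x_{Nadir} − 2x_{Largo} = 0 ⇒ x_{Nadir} = 109/3 − (1/3)x_{Largo}.
Similarly x_{Largo} = 101/3 − (1/3)x_{Nadir}.
Solving the two reaction functions simultaneously: (1 − (−1/3)(−1/3))x_{Nadir} = 109/3 − (1/3)·(101/3), so (8/9)x_{Nadir} = 226/9 and x_{Nadir} = 28.25.
Then x_{Largo} = 101/3 − (1/3)·28.25 = 24.25.
P_{Nadir} = 222 − 3·28.25 − 2·24.25 = 88.75.
Profit = (88.75 − 4)·28.25 = 2394.1875.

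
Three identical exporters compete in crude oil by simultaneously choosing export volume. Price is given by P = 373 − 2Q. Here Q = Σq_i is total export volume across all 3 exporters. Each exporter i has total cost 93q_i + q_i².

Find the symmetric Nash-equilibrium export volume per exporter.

28

A representative exporter's profit is π_i = q_i(373 − 2Q) − 93q_i − q_i², with Q = q_i + Σ_{j≠i} q_j.
First-order condition: 280 − 6q_i − 2Σ_{j≠i} q_j = 0.
With identical exporters, set every q_j = q: then 280 − 6q − 4q = 0, i.e. q = 280/10 = 28.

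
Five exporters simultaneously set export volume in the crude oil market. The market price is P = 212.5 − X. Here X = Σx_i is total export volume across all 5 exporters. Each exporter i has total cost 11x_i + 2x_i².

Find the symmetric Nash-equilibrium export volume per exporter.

A representative exporter's profit is π_i = x_i(212.5 − X) − 11x_i − 2x_i², with X = x_i + Σ_{j≠i} x_j.
First-order condition: 201.5 − 6x_i − Σ_{j≠i} x_j = 0.
Imposing symmetry (x_j = x for all j) turns Σ_{j≠i} x_j into 4x, so 201.5 = 10x and x = 20.15.

20.15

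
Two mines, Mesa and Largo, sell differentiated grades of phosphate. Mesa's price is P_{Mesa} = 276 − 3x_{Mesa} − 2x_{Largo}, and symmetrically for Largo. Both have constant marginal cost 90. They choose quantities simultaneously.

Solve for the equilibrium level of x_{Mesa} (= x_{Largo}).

23.25

Mine Mesa's profit: π = x_{Mesa}(276 − 3x_{Mesa} − 2x_{Largo}) − 90x_{Mesa}.
∂π/∂x_{Mesa} = 186 − 6x_{Mesa} − 2x_{Largo} = 0 ⇒ x_{Mesa} = 31 − (1/3)x_{Largo}.
The game is symmetric, so in equilibrium x_{Largo} = x_{Mesa}: the reaction function gives (4/3)x_{Mesa} = 31, hence x_{Mesa} = 23.25.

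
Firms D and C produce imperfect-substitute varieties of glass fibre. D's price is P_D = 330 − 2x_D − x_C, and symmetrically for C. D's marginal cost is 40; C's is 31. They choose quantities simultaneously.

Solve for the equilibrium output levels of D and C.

Firm D's profit: π = x_D(330 − 2x_D − x_C) − 40x_D.
∂π/∂x_D = 290 − 4x_D − x_C = 0 ⇒ x_D = 72.5 − 0.25x_C.
Similarly x_C = 74.75 − 0.25x_D.
Plugging x_C into D's best response: x_D = 72.5 − 0.25(74.75 − 0.25x_D) ⇒ 0.9375x_D = 53.8125, so x_D = 57.4.
Then x_C = 74.75 − 0.25·57.4 = 60.4.

57.4, 60.4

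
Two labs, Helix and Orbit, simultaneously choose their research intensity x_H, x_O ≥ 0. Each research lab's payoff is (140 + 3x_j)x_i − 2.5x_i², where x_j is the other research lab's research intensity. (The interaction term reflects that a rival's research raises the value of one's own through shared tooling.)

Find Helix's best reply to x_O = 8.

32.8

Helix's payoff is (140 + 3x_O)x_H − 2.5x_H².
∂π/∂x_H = 140 + 3x_O − 5x_H = 0, so x_H = 28 + 0.6x_O.
At x_O = 8: x_H = 28 + 0.6·8 = 32.8.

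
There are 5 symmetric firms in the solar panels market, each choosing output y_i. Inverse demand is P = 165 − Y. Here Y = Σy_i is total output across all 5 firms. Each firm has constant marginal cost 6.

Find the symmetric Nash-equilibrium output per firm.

A representative firm's profit is π_i = y_i(165 − Y) − 6y_i, with Y = y_i + Σ_{j≠i} y_j.
First-order condition: 159 − 2y_i − Σ_{j≠i} y_j = 0.
With identical firms, set every y_j = y: then 159 − 2y − 4y = 0, i.e. y = 159/6 = 26.5.

26.5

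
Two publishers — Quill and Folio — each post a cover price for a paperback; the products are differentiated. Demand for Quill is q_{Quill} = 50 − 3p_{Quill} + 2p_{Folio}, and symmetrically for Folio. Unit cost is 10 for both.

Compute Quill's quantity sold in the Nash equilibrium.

Quill's profit: π = (p_{Quill} − 10)(50 − 3p_{Quill} + 2p_{Folio}).
∂π/∂p_{Quill} = 80 − 6p_{Quill} + 2p_{Folio} = 0 ⇒ p_{Quill} = 40/3 + (1/3)p_{Folio}.
Setting p_{Quill} = p_{Folio} in the reaction function: p_{Quill} = 40/3 + (1/3)p_{Quill}, so p_{Quill} = (40/3) / (2/3) = 20.
q_{Quill} = 50 − 3·20 + 2·20 = 30.

30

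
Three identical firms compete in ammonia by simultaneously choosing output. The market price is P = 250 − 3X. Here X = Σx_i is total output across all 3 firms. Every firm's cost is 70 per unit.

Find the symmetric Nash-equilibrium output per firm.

A representative firm's profit is π_i = x_i(250 − 3X) − 70x_i, with X = x_i + Σ_{j≠i} x_j.
First-order condition: 180 − 6x_i − 3Σ_{j≠i} x_j = 0.
Imposing symmetry (x_j = x for all j) turns Σ_{j≠i} x_j into 2x, so 180 = 12x and x = 15.

15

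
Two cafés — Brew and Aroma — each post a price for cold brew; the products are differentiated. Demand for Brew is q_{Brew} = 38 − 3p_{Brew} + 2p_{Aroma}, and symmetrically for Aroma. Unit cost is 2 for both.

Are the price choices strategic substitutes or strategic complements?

Brew's profit: π = (p_{Brew} − 2)(38 − 3p_{Brew} + 2p_{Aroma}).
∂π/∂p_{Brew} = 44 − 6p_{Brew} + 2p_{Aroma} = 0 ⇒ p_{Brew} = 22/3 + (1/3)p_{Aroma}.
The best-response slope dp_{Brew}/dp_{Aroma} = 1/3 > 0: the reaction function is upward-sloping, so the choices are strategic complements.

strategic complements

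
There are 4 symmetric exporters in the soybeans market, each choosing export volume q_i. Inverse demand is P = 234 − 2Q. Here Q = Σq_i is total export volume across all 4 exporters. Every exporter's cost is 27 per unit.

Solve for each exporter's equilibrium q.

20.7

A representative exporter's profit is π_i = q_i(234 − 2Q) − 27q_i, with Q = q_i + Σ_{j≠i} q_j.
First-order condition: 207 − 4q_i − 2Σ_{j≠i} q_j = 0.
Imposing symmetry (q_j = q for all j) turns Σ_{j≠i} q_j into 3q, so 207 = 10q and q = 20.7.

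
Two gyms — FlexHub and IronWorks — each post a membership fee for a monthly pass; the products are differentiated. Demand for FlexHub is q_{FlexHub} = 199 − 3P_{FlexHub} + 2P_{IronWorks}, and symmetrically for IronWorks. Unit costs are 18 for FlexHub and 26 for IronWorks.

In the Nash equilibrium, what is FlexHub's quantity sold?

FlexHub's profit: π = (P_{FlexHub} − 18)(199 − 3P_{FlexHub} + 2P_{IronWorks}).
∂π/∂P_{FlexHub} = 253 − 6P_{FlexHub} + 2P_{IronWorks} = 0 ⇒ P_{FlexHub} = 253/6 + (1/3)P_{IronWorks}.
Similarly P_{IronWorks} = 277/6 + (1/3)P_{FlexHub}.
Plugging P_{IronWorks} into FlexHub's best response: P_{FlexHub} = 253/6 + (1/3)(277/6 + (1/3)P_{FlexHub}) ⇒ (8/9)P_{FlexHub} = 518/9, so P_{FlexHub} = 64.75.
Then P_{IronWorks} = 277/6 + (1/3)·64.75 = 67.75.
q_{FlexHub} = 199 − 3·64.75 + 2·67.75 = 140.25.

140.25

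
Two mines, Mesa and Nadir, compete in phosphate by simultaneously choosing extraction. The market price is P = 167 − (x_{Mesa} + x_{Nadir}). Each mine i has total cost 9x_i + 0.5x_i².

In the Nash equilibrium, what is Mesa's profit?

2340.375

Mine Mesa's profit: π = x_{Mesa}(167 − (x_{Mesa} + x_{Nadir})) − 9x_{Mesa} − 0.5x_{Mesa}².
∂π/∂x_{Mesa} = 158 − 3x_{Mesa} − x_{Nadir} = 0, so x_{Mesa} = 158/3 − (1/3)x_{Nadir}.
By symmetry x_{Nadir} = x_{Mesa}; substituting into the reaction function, (4/3)x_{Mesa} = 158/3 and x_{Mesa} = 39.5.
Price P = 167 − 79 = 88.
Mesa's profit: (88 − 9)·39.5 − 0.5(39.5)² = 2340.375.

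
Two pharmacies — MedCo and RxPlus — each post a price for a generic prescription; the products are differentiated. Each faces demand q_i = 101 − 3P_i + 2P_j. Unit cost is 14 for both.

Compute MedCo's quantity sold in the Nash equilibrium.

65.25

MedCo's profit: π = (P_{MedCo} − 14)(101 − 3P_{MedCo} + 2P_{RxPlus}).
∂π/∂P_{MedCo} = 143 − 6P_{MedCo} + 2P_{RxPlus} = 0 ⇒ P_{MedCo} = 143/6 + (1/3)P_{RxPlus}.
By symmetry P_{RxPlus} = P_{MedCo}; substituting into the reaction function, (2/3)P_{MedCo} = 143/6 and P_{MedCo} = 35.75.
q_{MedCo} = 101 − 3·35.75 + 2·35.75 = 65.25.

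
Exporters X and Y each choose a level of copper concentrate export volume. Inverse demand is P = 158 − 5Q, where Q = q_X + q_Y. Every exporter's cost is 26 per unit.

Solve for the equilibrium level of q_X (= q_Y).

Exporter X's profit: π = q_X(158 − 5(q_X + q_Y)) − 26q_X.
∂π/∂q_X = 132 − 10q_X − 5q_Y = 0, so q_X = 13.2 − 0.5q_Y.
By symmetry q_Y = q_X; substituting into the reaction function, 1.5q_X = 13.2 and q_X = 8.8.

8.8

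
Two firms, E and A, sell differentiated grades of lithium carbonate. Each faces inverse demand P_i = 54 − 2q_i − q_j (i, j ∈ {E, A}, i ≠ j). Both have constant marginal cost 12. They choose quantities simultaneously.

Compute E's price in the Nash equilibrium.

28.8

Firm E's profit: π = q_E(54 − 2q_E − q_A) − 12q_E.
∂π/∂q_E = 42 − 4q_E − q_A = 0 ⇒ q_E = 10.5 − 0.25q_A.
By symmetry q_A = q_E; substituting into the reaction function, 1.25q_E = 10.5 and q_E = 8.4.
P_E = 54 − 2·8.4 − 8.4 = 28.8.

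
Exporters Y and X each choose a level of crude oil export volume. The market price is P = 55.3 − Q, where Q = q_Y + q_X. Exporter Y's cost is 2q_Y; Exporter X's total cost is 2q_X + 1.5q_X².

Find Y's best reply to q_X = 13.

20.15

Exporter Y's profit: π = q_Y(55.3 − (q_Y + q_X)) − 2q_Y.
∂π/∂q_Y = 53.3 − 2q_Y − q_X = 0, so q_Y = 26.65 − 0.5q_X.
At q_X = 13: q_Y = 26.65 − 0.5·13 = 20.15.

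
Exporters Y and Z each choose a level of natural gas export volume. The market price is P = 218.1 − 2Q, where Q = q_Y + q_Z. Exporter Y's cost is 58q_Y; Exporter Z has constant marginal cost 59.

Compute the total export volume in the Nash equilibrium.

Exporter Y's profit: π = q_Y(218.1 − 2(q_Y + q_Z)) − 58q_Y.
∂π/∂q_Y = 160.1 − 4q_Y − 2q_Z = 0, so q_Y = 40.025 − 0.5q_Z.
By the same steps for Z: q_Z = 39.775 − 0.5q_Y.
Solving the two reaction functions simultaneously: (1 − (−0.5)(−0.5))q_Y = 40.025 − 0.5·39.775, so 0.75q_Y = 20.1375 and q_Y = 26.85.
Then q_Z = 39.775 − 0.5·26.85 = 26.35.
Total export volume: 26.85 + 26.35 = 53.2.

53.2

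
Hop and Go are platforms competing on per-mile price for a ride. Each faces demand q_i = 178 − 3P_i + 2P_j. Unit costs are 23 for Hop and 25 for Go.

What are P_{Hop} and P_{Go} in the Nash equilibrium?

Hop's profit: π = (P_{Hop} − 23)(178 − 3P_{Hop} + 2P_{Go}).
∂π/∂P_{Hop} = 247 − 6P_{Hop} + 2P_{Go} = 0 ⇒ P_{Hop} = 247/6 + (1/3)P_{Go}.
Similarly P_{Go} = 253/6 + (1/3)P_{Hop}.
Plugging P_{Go} into Hop's best response: P_{Hop} = 247/6 + (1/3)(253/6 + (1/3)P_{Hop}) ⇒ (8/9)P_{Hop} = 497/9, so P_{Hop} = 62.125.
Then P_{Go} = 253/6 + (1/3)·62.125 = 62.875.

62.125, 62.875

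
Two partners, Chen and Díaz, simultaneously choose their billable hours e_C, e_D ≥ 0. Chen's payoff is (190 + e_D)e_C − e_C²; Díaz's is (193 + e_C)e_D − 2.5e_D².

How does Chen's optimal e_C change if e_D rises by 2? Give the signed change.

1

Expanding Chen's payoff: 190e_C + e_De_C − e_C².
∂π/∂e_C = 190 + e_D − 2e_C = 0, so e_C = 95 + 0.5e_D.
The reaction-function slope is 0.5, so a 2-unit rise in e_D moves e_C by 0.5 × 2 = 1. Chen's best response rises — the actions are strategic complements.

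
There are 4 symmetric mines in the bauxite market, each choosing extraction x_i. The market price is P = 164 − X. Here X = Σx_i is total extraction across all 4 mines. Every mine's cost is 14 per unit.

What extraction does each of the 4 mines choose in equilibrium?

30

A representative mine's profit is π_i = x_i(164 − X) − 14x_i, with X = x_i + Σ_{j≠i} x_j.
First-order condition: 150 − 2x_i − Σ_{j≠i} x_j = 0.
Imposing symmetry (x_j = x for all j) turns Σ_{j≠i} x_j into 3x, so 150 = 5x and x = 30.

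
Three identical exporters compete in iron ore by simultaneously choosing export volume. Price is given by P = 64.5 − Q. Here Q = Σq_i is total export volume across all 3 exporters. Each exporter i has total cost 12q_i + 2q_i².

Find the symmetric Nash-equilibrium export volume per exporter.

6.5625

A representative exporter's profit is π_i = q_i(64.5 − Q) − 12q_i − 2q_i², with Q = q_i + Σ_{j≠i} q_j.
First-order condition: 52.5 − 6q_i − Σ_{j≠i} q_j = 0.
In a symmetric equilibrium every exporter chooses the same q, so Σ_{j≠i} q_j = 2q. The condition becomes 52.5 − 8q = 0, giving q = 52.5/8 = 6.5625.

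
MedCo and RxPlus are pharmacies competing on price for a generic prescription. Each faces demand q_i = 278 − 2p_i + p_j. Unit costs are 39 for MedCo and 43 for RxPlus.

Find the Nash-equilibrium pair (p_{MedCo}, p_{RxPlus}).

MedCo's profit: π = (p_{MedCo} − 39)(278 − 2p_{MedCo} + p_{RxPlus}).
∂π/∂p_{MedCo} = 356 − 4p_{MedCo} + p_{RxPlus} = 0 ⇒ p_{MedCo} = 89 + 0.25p_{RxPlus}.
Similarly p_{RxPlus} = 91 + 0.25p_{MedCo}.
Substituting the second reaction function into the first: p_{MedCo} = 89 + 0.25(91 + 0.25p_{MedCo}), which gives 0.9375p_{MedCo} = 111.75 ⇒ p_{MedCo} = 119.2.
Then p_{RxPlus} = 91 + 0.25·119.2 = 120.8.

119.2, 120.8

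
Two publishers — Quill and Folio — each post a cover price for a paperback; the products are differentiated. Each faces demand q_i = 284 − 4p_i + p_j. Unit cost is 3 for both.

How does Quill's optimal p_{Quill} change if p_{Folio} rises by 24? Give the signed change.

3

Quill's profit: π = (p_{Quill} − 3)(284 − 4p_{Quill} + p_{Folio}).
∂π/∂p_{Quill} = 296 − 8p_{Quill} + p_{Folio} = 0 ⇒ p_{Quill} = 37 + 0.125p_{Folio}.
The reaction-function slope is 0.125, so a 24-unit rise in p_{Folio} moves p_{Quill} by 0.125 × 24 = 3. Quill's best response rises — the actions are strategic complements.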